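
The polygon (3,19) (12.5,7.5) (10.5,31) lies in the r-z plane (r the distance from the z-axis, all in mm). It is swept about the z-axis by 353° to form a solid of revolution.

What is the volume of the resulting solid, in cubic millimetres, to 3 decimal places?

Profile (r,z), 3 vertices: (3,19) (12.5,7.5) (10.5,31)
edge 0: (3,19)→(12.5,7.5)  cross = 3·7.5 − 12.5·19 = -215.0000; (r_i+r_j)·cross = 15.5·-215.0000 = -3332.5000
edge 1: (12.5,7.5)→(10.5,31)  cross = 12.5·31 − 10.5·7.5 = 308.7500; (r_i+r_j)·cross = 23·308.7500 = 7101.2500
edge 2: (10.5,31)→(3,19)  cross = 10.5·19 − 3·31 = 106.5000; (r_i+r_j)·cross = 13.5·106.5000 = 1437.7500
Σcross = 200.2500 → A = |Σcross|/2 = 100.1250 mm²
Σ(r_i+r_j)·cross = 5206.5000 → first moment M = |Σ|/6 = 867.7500
R_c = M/A = 867.7500/100.1250 = 8.6667 mm
θ = 353° = 6.161012 rad
V = θ·R_c·A = 6.161012·8.6667·100.1250 = 5346.218 mm³

Volume = 5346.218 mm³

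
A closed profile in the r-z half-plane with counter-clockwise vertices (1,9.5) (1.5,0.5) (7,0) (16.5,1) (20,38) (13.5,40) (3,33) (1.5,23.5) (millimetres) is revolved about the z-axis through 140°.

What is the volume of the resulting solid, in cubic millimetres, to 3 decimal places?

Volume = 15195.273 mm³

Profile (r,z), 8 vertices: (1,9.5) (1.5,0.5) (7,0) (16.5,1) (20,38) (13.5,40) (3,33) (1.5,23.5)
edge 0: (1,9.5)→(1.5,0.5)  cross = 1·0.5 − 1.5·9.5 = -13.7500; (r_i+r_j)·cross = 2.5·-13.7500 = -34.3750
edge 1: (1.5,0.5)→(7,0)  cross = 1.5·0 − 7·0.5 = -3.5000; (r_i+r_j)·cross = 8.5·-3.5000 = -29.7500
edge 2: (7,0)→(16.5,1)  cross = 7·1 − 16.5·0 = 7.0000; (r_i+r_j)·cross = 23.5·7.0000 = 164.5000
edge 3: (16.5,1)→(20,38)  cross = 16.5·38 − 20·1 = 607.0000; (r_i+r_j)·cross = 36.5·607.0000 = 22155.5000
edge 4: (20,38)→(13.5,40)  cross = 20·40 − 13.5·38 = 287.0000; (r_i+r_j)·cross = 33.5·287.0000 = 9614.5000
edge 5: (13.5,40)→(3,33)  cross = 13.5·33 − 3·40 = 325.5000; (r_i+r_j)·cross = 16.5·325.5000 = 5370.7500
edge 6: (3,33)→(1.5,23.5)  cross = 3·23.5 − 1.5·33 = 21.0000; (r_i+r_j)·cross = 4.5·21.0000 = 94.5000
edge 7: (1.5,23.5)→(1,9.5)  cross = 1.5·9.5 − 1·23.5 = -9.2500; (r_i+r_j)·cross = 2.5·-9.2500 = -23.1250
Σcross = 1221.0000 → A = |Σcross|/2 = 610.5000 mm²
Σ(r_i+r_j)·cross = 37312.5000 → first moment M = |Σ|/6 = 6218.7500
R_c = M/A = 6218.7500/610.5000 = 10.1863 mm
θ = 140° = 2.443461 rad
V = θ·R_c·A = 2.443461·10.1863·610.5000 = 15195.273 mm³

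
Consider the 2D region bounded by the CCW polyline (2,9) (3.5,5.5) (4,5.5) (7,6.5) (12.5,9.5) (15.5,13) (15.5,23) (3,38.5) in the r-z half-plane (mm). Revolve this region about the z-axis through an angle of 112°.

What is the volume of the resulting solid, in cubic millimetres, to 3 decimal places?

Volume = 4622.010 mm³

Profile (r,z), 8 vertices: (2,9) (3.5,5.5) (4,5.5) (7,6.5) (12.5,9.5) (15.5,13) (15.5,23) (3,38.5)
edge 0: (2,9)→(3.5,5.5)  cross = 2·5.5 − 3.5·9 = -20.5000; (r_i+r_j)·cross = 5.5·-20.5000 = -112.7500
edge 1: (3.5,5.5)→(4,5.5)  cross = 3.5·5.5 − 4·5.5 = -2.7500; (r_i+r_j)·cross = 7.5·-2.7500 = -20.6250
edge 2: (4,5.5)→(7,6.5)  cross = 4·6.5 − 7·5.5 = -12.5000; (r_i+r_j)·cross = 11·-12.5000 = -137.5000
edge 3: (7,6.5)→(12.5,9.5)  cross = 7·9.5 − 12.5·6.5 = -14.7500; (r_i+r_j)·cross = 19.5·-14.7500 = -287.6250
edge 4: (12.5,9.5)→(15.5,13)  cross = 12.5·13 − 15.5·9.5 = 15.2500; (r_i+r_j)·cross = 28·15.2500 = 427.0000
edge 5: (15.5,13)→(15.5,23)  cross = 15.5·23 − 15.5·13 = 155.0000; (r_i+r_j)·cross = 31·155.0000 = 4805.0000
edge 6: (15.5,23)→(3,38.5)  cross = 15.5·38.5 − 3·23 = 527.7500; (r_i+r_j)·cross = 18.5·527.7500 = 9763.3750
edge 7: (3,38.5)→(2,9)  cross = 3·9 − 2·38.5 = -50.0000; (r_i+r_j)·cross = 5·-50.0000 = -250.0000
Σcross = 597.5000 → A = |Σcross|/2 = 298.7500 mm²
Σ(r_i+r_j)·cross = 14186.8750 → first moment M = |Σ|/6 = 2364.4792
R_c = M/A = 2364.4792/298.7500 = 7.9146 mm
θ = 112° = 1.954769 rad
V = θ·R_c·A = 1.954769·7.9146·298.7500 = 4622.010 mm³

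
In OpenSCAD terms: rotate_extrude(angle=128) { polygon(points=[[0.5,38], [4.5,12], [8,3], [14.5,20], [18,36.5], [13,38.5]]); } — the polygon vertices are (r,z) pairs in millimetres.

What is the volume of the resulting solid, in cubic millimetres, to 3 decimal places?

Volume = 7241.301 mm³

Profile (r,z), 6 vertices: (0.5,38) (4.5,12) (8,3) (14.5,20) (18,36.5) (13,38.5)
edge 0: (0.5,38)→(4.5,12)  cross = 0.5·12 − 4.5·38 = -165.0000; (r_i+r_j)·cross = 5·-165.0000 = -825.0000
edge 1: (4.5,12)→(8,3)  cross = 4.5·3 − 8·12 = -82.5000; (r_i+r_j)·cross = 12.5·-82.5000 = -1031.2500
edge 2: (8,3)→(14.5,20)  cross = 8·20 − 14.5·3 = 116.5000; (r_i+r_j)·cross = 22.5·116.5000 = 2621.2500
edge 3: (14.5,20)→(18,36.5)  cross = 14.5·36.5 − 18·20 = 169.2500; (r_i+r_j)·cross = 32.5·169.2500 = 5500.6250
edge 4: (18,36.5)→(13,38.5)  cross = 18·38.5 − 13·36.5 = 218.5000; (r_i+r_j)·cross = 31·218.5000 = 6773.5000
edge 5: (13,38.5)→(0.5,38)  cross = 13·38 − 0.5·38.5 = 474.7500; (r_i+r_j)·cross = 13.5·474.7500 = 6409.1250
Σcross = 731.5000 → A = |Σcross|/2 = 365.7500 mm²
Σ(r_i+r_j)·cross = 19448.2500 → first moment M = |Σ|/6 = 3241.3750
R_c = M/A = 3241.3750/365.7500 = 8.8623 mm
θ = 128° = 2.234021 rad
V = θ·R_c·A = 2.234021·8.8623·365.7500 = 7241.301 mm³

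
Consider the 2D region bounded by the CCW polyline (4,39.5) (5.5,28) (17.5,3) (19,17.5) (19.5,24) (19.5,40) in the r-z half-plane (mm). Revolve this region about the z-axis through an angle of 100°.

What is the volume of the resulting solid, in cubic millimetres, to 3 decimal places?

Volume = 8183.849 mm³

Profile (r,z), 6 vertices: (4,39.5) (5.5,28) (17.5,3) (19,17.5) (19.5,24) (19.5,40)
edge 0: (4,39.5)→(5.5,28)  cross = 4·28 − 5.5·39.5 = -105.2500; (r_i+r_j)·cross = 9.5·-105.2500 = -999.8750
edge 1: (5.5,28)→(17.5,3)  cross = 5.5·3 − 17.5·28 = -473.5000; (r_i+r_j)·cross = 23·-473.5000 = -10890.5000
edge 2: (17.5,3)→(19,17.5)  cross = 17.5·17.5 − 19·3 = 249.2500; (r_i+r_j)·cross = 36.5·249.2500 = 9097.6250
edge 3: (19,17.5)→(19.5,24)  cross = 19·24 − 19.5·17.5 = 114.7500; (r_i+r_j)·cross = 38.5·114.7500 = 4417.8750
edge 4: (19.5,24)→(19.5,40)  cross = 19.5·40 − 19.5·24 = 312.0000; (r_i+r_j)·cross = 39·312.0000 = 12168.0000
edge 5: (19.5,40)→(4,39.5)  cross = 19.5·39.5 − 4·40 = 610.2500; (r_i+r_j)·cross = 23.5·610.2500 = 14340.8750
Σcross = 707.5000 → A = |Σcross|/2 = 353.7500 mm²
Σ(r_i+r_j)·cross = 28134.0000 → first moment M = |Σ|/6 = 4689.0000
R_c = M/A = 4689.0000/353.7500 = 13.2551 mm
θ = 100° = 1.745329 rad
V = θ·R_c·A = 1.745329·13.2551·353.7500 = 8183.849 mm³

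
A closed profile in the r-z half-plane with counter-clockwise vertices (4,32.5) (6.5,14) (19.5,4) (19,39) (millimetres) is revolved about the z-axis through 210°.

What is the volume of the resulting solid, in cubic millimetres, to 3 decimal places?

Profile (r,z), 4 vertices: (4,32.5) (6.5,14) (19.5,4) (19,39)
edge 0: (4,32.5)→(6.5,14)  cross = 4·14 − 6.5·32.5 = -155.2500; (r_i+r_j)·cross = 10.5·-155.2500 = -1630.1250
edge 1: (6.5,14)→(19.5,4)  cross = 6.5·4 − 19.5·14 = -247.0000; (r_i+r_j)·cross = 26·-247.0000 = -6422.0000
edge 2: (19.5,4)→(19,39)  cross = 19.5·39 − 19·4 = 684.5000; (r_i+r_j)·cross = 38.5·684.5000 = 26353.2500
edge 3: (19,39)→(4,32.5)  cross = 19·32.5 − 4·39 = 461.5000; (r_i+r_j)·cross = 23·461.5000 = 10614.5000
Σcross = 743.7500 → A = |Σcross|/2 = 371.8750 mm²
Σ(r_i+r_j)·cross = 28915.6250 → first moment M = |Σ|/6 = 4819.2708
R_c = M/A = 4819.2708/371.8750 = 12.9594 mm
θ = 210° = 3.665191 rad
V = θ·R_c·A = 3.665191·12.9594·371.8750 = 17663.550 mm³

Volume = 17663.550 mm³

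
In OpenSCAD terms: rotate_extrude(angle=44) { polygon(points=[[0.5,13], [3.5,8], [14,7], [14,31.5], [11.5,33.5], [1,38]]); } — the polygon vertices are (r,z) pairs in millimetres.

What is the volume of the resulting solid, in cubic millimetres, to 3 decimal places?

Profile (r,z), 6 vertices: (0.5,13) (3.5,8) (14,7) (14,31.5) (11.5,33.5) (1,38)
edge 0: (0.5,13)→(3.5,8)  cross = 0.5·8 − 3.5·13 = -41.5000; (r_i+r_j)·cross = 4·-41.5000 = -166.0000
edge 1: (3.5,8)→(14,7)  cross = 3.5·7 − 14·8 = -87.5000; (r_i+r_j)·cross = 17.5·-87.5000 = -1531.2500
edge 2: (14,7)→(14,31.5)  cross = 14·31.5 − 14·7 = 343.0000; (r_i+r_j)·cross = 28·343.0000 = 9604.0000
edge 3: (14,31.5)→(11.5,33.5)  cross = 14·33.5 − 11.5·31.5 = 106.7500; (r_i+r_j)·cross = 25.5·106.7500 = 2722.1250
edge 4: (11.5,33.5)→(1,38)  cross = 11.5·38 − 1·33.5 = 403.5000; (r_i+r_j)·cross = 12.5·403.5000 = 5043.7500
edge 5: (1,38)→(0.5,13)  cross = 1·13 − 0.5·38 = -6.0000; (r_i+r_j)·cross = 1.5·-6.0000 = -9.0000
Σcross = 718.2500 → A = |Σcross|/2 = 359.1250 mm²
Σ(r_i+r_j)·cross = 15663.6250 → first moment M = |Σ|/6 = 2610.6042
R_c = M/A = 2610.6042/359.1250 = 7.2693 mm
θ = 44° = 0.767945 rad
V = θ·R_c·A = 0.767945·7.2693·359.1250 = 2004.800 mm³

Volume = 2004.800 mm³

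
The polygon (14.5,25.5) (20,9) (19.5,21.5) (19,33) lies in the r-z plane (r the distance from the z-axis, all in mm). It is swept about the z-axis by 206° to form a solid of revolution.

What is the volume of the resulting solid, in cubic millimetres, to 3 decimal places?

Profile (r,z), 4 vertices: (14.5,25.5) (20,9) (19.5,21.5) (19,33)
edge 0: (14.5,25.5)→(20,9)  cross = 14.5·9 − 20·25.5 = -379.5000; (r_i+r_j)·cross = 34.5·-379.5000 = -13092.7500
edge 1: (20,9)→(19.5,21.5)  cross = 20·21.5 − 19.5·9 = 254.5000; (r_i+r_j)·cross = 39.5·254.5000 = 10052.7500
edge 2: (19.5,21.5)→(19,33)  cross = 19.5·33 − 19·21.5 = 235.0000; (r_i+r_j)·cross = 38.5·235.0000 = 9047.5000
edge 3: (19,33)→(14.5,25.5)  cross = 19·25.5 − 14.5·33 = 6.0000; (r_i+r_j)·cross = 33.5·6.0000 = 201.0000
Σcross = 116.0000 → A = |Σcross|/2 = 58.0000 mm²
Σ(r_i+r_j)·cross = 6208.5000 → first moment M = |Σ|/6 = 1034.7500
R_c = M/A = 1034.7500/58.0000 = 17.8405 mm
θ = 206° = 3.595378 rad
V = θ·R_c·A = 3.595378·17.8405·58.0000 = 3720.318 mm³

Volume = 3720.318 mm³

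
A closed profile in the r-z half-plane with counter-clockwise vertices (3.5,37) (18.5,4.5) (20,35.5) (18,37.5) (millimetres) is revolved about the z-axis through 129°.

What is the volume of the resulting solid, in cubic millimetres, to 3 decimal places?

Profile (r,z), 4 vertices: (3.5,37) (18.5,4.5) (20,35.5) (18,37.5)
edge 0: (3.5,37)→(18.5,4.5)  cross = 3.5·4.5 − 18.5·37 = -668.7500; (r_i+r_j)·cross = 22·-668.7500 = -14712.5000
edge 1: (18.5,4.5)→(20,35.5)  cross = 18.5·35.5 − 20·4.5 = 566.7500; (r_i+r_j)·cross = 38.5·566.7500 = 21819.8750
edge 2: (20,35.5)→(18,37.5)  cross = 20·37.5 − 18·35.5 = 111.0000; (r_i+r_j)·cross = 38·111.0000 = 4218.0000
edge 3: (18,37.5)→(3.5,37)  cross = 18·37 − 3.5·37.5 = 534.7500; (r_i+r_j)·cross = 21.5·534.7500 = 11497.1250
Σcross = 543.7500 → A = |Σcross|/2 = 271.8750 mm²
Σ(r_i+r_j)·cross = 22822.5000 → first moment M = |Σ|/6 = 3803.7500
R_c = M/A = 3803.7500/271.8750 = 13.9908 mm
θ = 129° = 2.251475 rad
V = θ·R_c·A = 2.251475·13.9908·271.8750 = 8564.047 mm³

Volume = 8564.047 mm³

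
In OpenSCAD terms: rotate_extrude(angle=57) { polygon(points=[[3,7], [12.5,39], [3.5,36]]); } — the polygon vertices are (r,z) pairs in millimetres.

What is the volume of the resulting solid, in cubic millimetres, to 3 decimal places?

Profile (r,z), 3 vertices: (3,7) (12.5,39) (3.5,36)
edge 0: (3,7)→(12.5,39)  cross = 3·39 − 12.5·7 = 29.5000; (r_i+r_j)·cross = 15.5·29.5000 = 457.2500
edge 1: (12.5,39)→(3.5,36)  cross = 12.5·36 − 3.5·39 = 313.5000; (r_i+r_j)·cross = 16·313.5000 = 5016.0000
edge 2: (3.5,36)→(3,7)  cross = 3.5·7 − 3·36 = -83.5000; (r_i+r_j)·cross = 6.5·-83.5000 = -542.7500
Σcross = 259.5000 → A = |Σcross|/2 = 129.7500 mm²
Σ(r_i+r_j)·cross = 4930.5000 → first moment M = |Σ|/6 = 821.7500
R_c = M/A = 821.7500/129.7500 = 6.3333 mm
θ = 57° = 0.994838 rad
V = θ·R_c·A = 0.994838·6.3333·129.7500 = 817.508 mm³

Volume = 817.508 mm³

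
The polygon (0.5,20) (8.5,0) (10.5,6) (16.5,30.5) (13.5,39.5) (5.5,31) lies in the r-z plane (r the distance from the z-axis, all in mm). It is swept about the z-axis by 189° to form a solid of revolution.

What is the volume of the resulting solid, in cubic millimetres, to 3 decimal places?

Volume = 9348.162 mm³

Profile (r,z), 6 vertices: (0.5,20) (8.5,0) (10.5,6) (16.5,30.5) (13.5,39.5) (5.5,31)
edge 0: (0.5,20)→(8.5,0)  cross = 0.5·0 − 8.5·20 = -170.0000; (r_i+r_j)·cross = 9·-170.0000 = -1530.0000
edge 1: (8.5,0)→(10.5,6)  cross = 8.5·6 − 10.5·0 = 51.0000; (r_i+r_j)·cross = 19·51.0000 = 969.0000
edge 2: (10.5,6)→(16.5,30.5)  cross = 10.5·30.5 − 16.5·6 = 221.2500; (r_i+r_j)·cross = 27·221.2500 = 5973.7500
edge 3: (16.5,30.5)→(13.5,39.5)  cross = 16.5·39.5 − 13.5·30.5 = 240.0000; (r_i+r_j)·cross = 30·240.0000 = 7200.0000
edge 4: (13.5,39.5)→(5.5,31)  cross = 13.5·31 − 5.5·39.5 = 201.2500; (r_i+r_j)·cross = 19·201.2500 = 3823.7500
edge 5: (5.5,31)→(0.5,20)  cross = 5.5·20 − 0.5·31 = 94.5000; (r_i+r_j)·cross = 6·94.5000 = 567.0000
Σcross = 638.0000 → A = |Σcross|/2 = 319.0000 mm²
Σ(r_i+r_j)·cross = 17003.5000 → first moment M = |Σ|/6 = 2833.9167
R_c = M/A = 2833.9167/319.0000 = 8.8838 mm
θ = 189° = 3.298672 rad
V = θ·R_c·A = 3.298672·8.8838·319.0000 = 9348.162 mm³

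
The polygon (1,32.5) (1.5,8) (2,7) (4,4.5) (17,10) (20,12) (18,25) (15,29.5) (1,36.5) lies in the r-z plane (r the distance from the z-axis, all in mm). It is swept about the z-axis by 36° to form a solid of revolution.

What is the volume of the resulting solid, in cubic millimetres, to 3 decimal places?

Profile (r,z), 9 vertices: (1,32.5) (1.5,8) (2,7) (4,4.5) (17,10) (20,12) (18,25) (15,29.5) (1,36.5)
edge 0: (1,32.5)→(1.5,8)  cross = 1·8 − 1.5·32.5 = -40.7500; (r_i+r_j)·cross = 2.5·-40.7500 = -101.8750
edge 1: (1.5,8)→(2,7)  cross = 1.5·7 − 2·8 = -5.5000; (r_i+r_j)·cross = 3.5·-5.5000 = -19.2500
edge 2: (2,7)→(4,4.5)  cross = 2·4.5 − 4·7 = -19.0000; (r_i+r_j)·cross = 6·-19.0000 = -114.0000
edge 3: (4,4.5)→(17,10)  cross = 4·10 − 17·4.5 = -36.5000; (r_i+r_j)·cross = 21·-36.5000 = -766.5000
edge 4: (17,10)→(20,12)  cross = 17·12 − 20·10 = 4.0000; (r_i+r_j)·cross = 37·4.0000 = 148.0000
edge 5: (20,12)→(18,25)  cross = 20·25 − 18·12 = 284.0000; (r_i+r_j)·cross = 38·284.0000 = 10792.0000
edge 6: (18,25)→(15,29.5)  cross = 18·29.5 − 15·25 = 156.0000; (r_i+r_j)·cross = 33·156.0000 = 5148.0000
edge 7: (15,29.5)→(1,36.5)  cross = 15·36.5 − 1·29.5 = 518.0000; (r_i+r_j)·cross = 16·518.0000 = 8288.0000
edge 8: (1,36.5)→(1,32.5)  cross = 1·32.5 − 1·36.5 = -4.0000; (r_i+r_j)·cross = 2·-4.0000 = -8.0000
Σcross = 856.2500 → A = |Σcross|/2 = 428.1250 mm²
Σ(r_i+r_j)·cross = 23366.3750 → first moment M = |Σ|/6 = 3894.3958
R_c = M/A = 3894.3958/428.1250 = 9.0964 mm
θ = 36° = 0.628319 rad
V = θ·R_c·A = 0.628319·9.0964·428.1250 = 2446.921 mm³

Volume = 2446.921 mm³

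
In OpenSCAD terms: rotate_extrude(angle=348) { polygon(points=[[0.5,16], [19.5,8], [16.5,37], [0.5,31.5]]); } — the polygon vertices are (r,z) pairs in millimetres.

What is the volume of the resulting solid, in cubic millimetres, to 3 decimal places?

Profile (r,z), 4 vertices: (0.5,16) (19.5,8) (16.5,37) (0.5,31.5)
edge 0: (0.5,16)→(19.5,8)  cross = 0.5·8 − 19.5·16 = -308.0000; (r_i+r_j)·cross = 20·-308.0000 = -6160.0000
edge 1: (19.5,8)→(16.5,37)  cross = 19.5·37 − 16.5·8 = 589.5000; (r_i+r_j)·cross = 36·589.5000 = 21222.0000
edge 2: (16.5,37)→(0.5,31.5)  cross = 16.5·31.5 − 0.5·37 = 501.2500; (r_i+r_j)·cross = 17·501.2500 = 8521.2500
edge 3: (0.5,31.5)→(0.5,16)  cross = 0.5·16 − 0.5·31.5 = -7.7500; (r_i+r_j)·cross = 1·-7.7500 = -7.7500
Σcross = 775.0000 → A = |Σcross|/2 = 387.5000 mm²
Σ(r_i+r_j)·cross = 23575.5000 → first moment M = |Σ|/6 = 3929.2500
R_c = M/A = 3929.2500/387.5000 = 10.1400 mm
θ = 348° = 6.073746 rad
V = θ·R_c·A = 6.073746·10.1400·387.5000 = 23865.266 mm³

Volume = 23865.266 mm³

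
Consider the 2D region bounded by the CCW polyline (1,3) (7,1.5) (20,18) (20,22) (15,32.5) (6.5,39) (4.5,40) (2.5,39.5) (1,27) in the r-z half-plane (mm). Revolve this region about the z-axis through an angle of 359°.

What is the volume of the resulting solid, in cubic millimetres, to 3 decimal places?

Volume = 27564.391 mm³

Profile (r,z), 9 vertices: (1,3) (7,1.5) (20,18) (20,22) (15,32.5) (6.5,39) (4.5,40) (2.5,39.5) (1,27)
edge 0: (1,3)→(7,1.5)  cross = 1·1.5 − 7·3 = -19.5000; (r_i+r_j)·cross = 8·-19.5000 = -156.0000
edge 1: (7,1.5)→(20,18)  cross = 7·18 − 20·1.5 = 96.0000; (r_i+r_j)·cross = 27·96.0000 = 2592.0000
edge 2: (20,18)→(20,22)  cross = 20·22 − 20·18 = 80.0000; (r_i+r_j)·cross = 40·80.0000 = 3200.0000
edge 3: (20,22)→(15,32.5)  cross = 20·32.5 − 15·22 = 320.0000; (r_i+r_j)·cross = 35·320.0000 = 11200.0000
edge 4: (15,32.5)→(6.5,39)  cross = 15·39 − 6.5·32.5 = 373.7500; (r_i+r_j)·cross = 21.5·373.7500 = 8035.6250
edge 5: (6.5,39)→(4.5,40)  cross = 6.5·40 − 4.5·39 = 84.5000; (r_i+r_j)·cross = 11·84.5000 = 929.5000
edge 6: (4.5,40)→(2.5,39.5)  cross = 4.5·39.5 − 2.5·40 = 77.7500; (r_i+r_j)·cross = 7·77.7500 = 544.2500
edge 7: (2.5,39.5)→(1,27)  cross = 2.5·27 − 1·39.5 = 28.0000; (r_i+r_j)·cross = 3.5·28.0000 = 98.0000
edge 8: (1,27)→(1,3)  cross = 1·3 − 1·27 = -24.0000; (r_i+r_j)·cross = 2·-24.0000 = -48.0000
Σcross = 1016.5000 → A = |Σcross|/2 = 508.2500 mm²
Σ(r_i+r_j)·cross = 26395.3750 → first moment M = |Σ|/6 = 4399.2292
R_c = M/A = 4399.2292/508.2500 = 8.6556 mm
θ = 359° = 6.265732 rad
V = θ·R_c·A = 6.265732·8.6556·508.2500 = 27564.391 mm³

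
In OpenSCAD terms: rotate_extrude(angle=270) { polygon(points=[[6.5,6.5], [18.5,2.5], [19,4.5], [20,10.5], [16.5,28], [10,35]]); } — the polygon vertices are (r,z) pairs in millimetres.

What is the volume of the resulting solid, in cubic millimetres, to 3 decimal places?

Profile (r,z), 6 vertices: (6.5,6.5) (18.5,2.5) (19,4.5) (20,10.5) (16.5,28) (10,35)
edge 0: (6.5,6.5)→(18.5,2.5)  cross = 6.5·2.5 − 18.5·6.5 = -104.0000; (r_i+r_j)·cross = 25·-104.0000 = -2600.0000
edge 1: (18.5,2.5)→(19,4.5)  cross = 18.5·4.5 − 19·2.5 = 35.7500; (r_i+r_j)·cross = 37.5·35.7500 = 1340.6250
edge 2: (19,4.5)→(20,10.5)  cross = 19·10.5 − 20·4.5 = 109.5000; (r_i+r_j)·cross = 39·109.5000 = 4270.5000
edge 3: (20,10.5)→(16.5,28)  cross = 20·28 − 16.5·10.5 = 386.7500; (r_i+r_j)·cross = 36.5·386.7500 = 14116.3750
edge 4: (16.5,28)→(10,35)  cross = 16.5·35 − 10·28 = 297.5000; (r_i+r_j)·cross = 26.5·297.5000 = 7883.7500
edge 5: (10,35)→(6.5,6.5)  cross = 10·6.5 − 6.5·35 = -162.5000; (r_i+r_j)·cross = 16.5·-162.5000 = -2681.2500
Σcross = 563.0000 → A = |Σcross|/2 = 281.5000 mm²
Σ(r_i+r_j)·cross = 22330.0000 → first moment M = |Σ|/6 = 3721.6667
R_c = M/A = 3721.6667/281.5000 = 13.2208 mm
θ = 270° = 4.712389 rad
V = θ·R_c·A = 4.712389·13.2208·281.5000 = 17537.941 mm³

Volume = 17537.941 mm³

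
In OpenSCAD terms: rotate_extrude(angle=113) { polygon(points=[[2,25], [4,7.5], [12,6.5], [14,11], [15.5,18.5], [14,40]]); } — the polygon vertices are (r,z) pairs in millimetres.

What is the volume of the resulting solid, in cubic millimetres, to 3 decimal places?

Profile (r,z), 6 vertices: (2,25) (4,7.5) (12,6.5) (14,11) (15.5,18.5) (14,40)
edge 0: (2,25)→(4,7.5)  cross = 2·7.5 − 4·25 = -85.0000; (r_i+r_j)·cross = 6·-85.0000 = -510.0000
edge 1: (4,7.5)→(12,6.5)  cross = 4·6.5 − 12·7.5 = -64.0000; (r_i+r_j)·cross = 16·-64.0000 = -1024.0000
edge 2: (12,6.5)→(14,11)  cross = 12·11 − 14·6.5 = 41.0000; (r_i+r_j)·cross = 26·41.0000 = 1066.0000
edge 3: (14,11)→(15.5,18.5)  cross = 14·18.5 − 15.5·11 = 88.5000; (r_i+r_j)·cross = 29.5·88.5000 = 2610.7500
edge 4: (15.5,18.5)→(14,40)  cross = 15.5·40 − 14·18.5 = 361.0000; (r_i+r_j)·cross = 29.5·361.0000 = 10649.5000
edge 5: (14,40)→(2,25)  cross = 14·25 − 2·40 = 270.0000; (r_i+r_j)·cross = 16·270.0000 = 4320.0000
Σcross = 611.5000 → A = |Σcross|/2 = 305.7500 mm²
Σ(r_i+r_j)·cross = 17112.2500 → first moment M = |Σ|/6 = 2852.0417
R_c = M/A = 2852.0417/305.7500 = 9.3280 mm
θ = 113° = 1.972222 rad
V = θ·R_c·A = 1.972222·9.3280·305.7500 = 5624.859 mm³

Volume = 5624.859 mm³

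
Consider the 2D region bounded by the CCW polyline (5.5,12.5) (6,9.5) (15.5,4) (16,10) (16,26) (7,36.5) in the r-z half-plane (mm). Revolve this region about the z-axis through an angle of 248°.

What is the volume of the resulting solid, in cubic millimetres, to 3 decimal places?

Profile (r,z), 6 vertices: (5.5,12.5) (6,9.5) (15.5,4) (16,10) (16,26) (7,36.5)
edge 0: (5.5,12.5)→(6,9.5)  cross = 5.5·9.5 − 6·12.5 = -22.7500; (r_i+r_j)·cross = 11.5·-22.7500 = -261.6250
edge 1: (6,9.5)→(15.5,4)  cross = 6·4 − 15.5·9.5 = -123.2500; (r_i+r_j)·cross = 21.5·-123.2500 = -2649.8750
edge 2: (15.5,4)→(16,10)  cross = 15.5·10 − 16·4 = 91.0000; (r_i+r_j)·cross = 31.5·91.0000 = 2866.5000
edge 3: (16,10)→(16,26)  cross = 16·26 − 16·10 = 256.0000; (r_i+r_j)·cross = 32·256.0000 = 8192.0000
edge 4: (16,26)→(7,36.5)  cross = 16·36.5 − 7·26 = 402.0000; (r_i+r_j)·cross = 23·402.0000 = 9246.0000
edge 5: (7,36.5)→(5.5,12.5)  cross = 7·12.5 − 5.5·36.5 = -113.2500; (r_i+r_j)·cross = 12.5·-113.2500 = -1415.6250
Σcross = 489.7500 → A = |Σcross|/2 = 244.8750 mm²
Σ(r_i+r_j)·cross = 15977.3750 → first moment M = |Σ|/6 = 2662.8958
R_c = M/A = 2662.8958/244.8750 = 10.8745 mm
θ = 248° = 4.328417 rad
V = θ·R_c·A = 4.328417·10.8745·244.8750 = 11526.122 mm³

Volume = 11526.122 mm³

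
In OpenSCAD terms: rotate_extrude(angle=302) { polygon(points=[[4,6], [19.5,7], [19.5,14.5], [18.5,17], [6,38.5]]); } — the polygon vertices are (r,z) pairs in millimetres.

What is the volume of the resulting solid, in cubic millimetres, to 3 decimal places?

Profile (r,z), 5 vertices: (4,6) (19.5,7) (19.5,14.5) (18.5,17) (6,38.5)
edge 0: (4,6)→(19.5,7)  cross = 4·7 − 19.5·6 = -89.0000; (r_i+r_j)·cross = 23.5·-89.0000 = -2091.5000
edge 1: (19.5,7)→(19.5,14.5)  cross = 19.5·14.5 − 19.5·7 = 146.2500; (r_i+r_j)·cross = 39·146.2500 = 5703.7500
edge 2: (19.5,14.5)→(18.5,17)  cross = 19.5·17 − 18.5·14.5 = 63.2500; (r_i+r_j)·cross = 38·63.2500 = 2403.5000
edge 3: (18.5,17)→(6,38.5)  cross = 18.5·38.5 − 6·17 = 610.2500; (r_i+r_j)·cross = 24.5·610.2500 = 14951.1250
edge 4: (6,38.5)→(4,6)  cross = 6·6 − 4·38.5 = -118.0000; (r_i+r_j)·cross = 10·-118.0000 = -1180.0000
Σcross = 612.7500 → A = |Σcross|/2 = 306.3750 mm²
Σ(r_i+r_j)·cross = 19786.8750 → first moment M = |Σ|/6 = 3297.8125
R_c = M/A = 3297.8125/306.3750 = 10.7640 mm
θ = 302° = 5.270894 rad
V = θ·R_c·A = 5.270894·10.7640·306.3750 = 17382.421 mm³

Volume = 17382.421 mm³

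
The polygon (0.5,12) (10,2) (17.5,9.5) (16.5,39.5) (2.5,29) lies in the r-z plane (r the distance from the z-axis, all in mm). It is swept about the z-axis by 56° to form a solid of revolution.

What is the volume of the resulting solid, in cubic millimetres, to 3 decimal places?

Volume = 4208.495 mm³

Profile (r,z), 5 vertices: (0.5,12) (10,2) (17.5,9.5) (16.5,39.5) (2.5,29)
edge 0: (0.5,12)→(10,2)  cross = 0.5·2 − 10·12 = -119.0000; (r_i+r_j)·cross = 10.5·-119.0000 = -1249.5000
edge 1: (10,2)→(17.5,9.5)  cross = 10·9.5 − 17.5·2 = 60.0000; (r_i+r_j)·cross = 27.5·60.0000 = 1650.0000
edge 2: (17.5,9.5)→(16.5,39.5)  cross = 17.5·39.5 − 16.5·9.5 = 534.5000; (r_i+r_j)·cross = 34·534.5000 = 18173.0000
edge 3: (16.5,39.5)→(2.5,29)  cross = 16.5·29 − 2.5·39.5 = 379.7500; (r_i+r_j)·cross = 19·379.7500 = 7215.2500
edge 4: (2.5,29)→(0.5,12)  cross = 2.5·12 − 0.5·29 = 15.5000; (r_i+r_j)·cross = 3·15.5000 = 46.5000
Σcross = 870.7500 → A = |Σcross|/2 = 435.3750 mm²
Σ(r_i+r_j)·cross = 25835.2500 → first moment M = |Σ|/6 = 4305.8750
R_c = M/A = 4305.8750/435.3750 = 9.8900 mm
θ = 56° = 0.977384 rad
V = θ·R_c·A = 0.977384·9.8900·435.3750 = 4208.495 mm³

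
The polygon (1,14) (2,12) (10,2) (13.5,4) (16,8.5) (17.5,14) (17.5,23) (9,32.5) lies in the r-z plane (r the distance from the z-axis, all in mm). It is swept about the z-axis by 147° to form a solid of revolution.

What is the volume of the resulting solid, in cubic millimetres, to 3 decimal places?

Profile (r,z), 8 vertices: (1,14) (2,12) (10,2) (13.5,4) (16,8.5) (17.5,14) (17.5,23) (9,32.5)
edge 0: (1,14)→(2,12)  cross = 1·12 − 2·14 = -16.0000; (r_i+r_j)·cross = 3·-16.0000 = -48.0000
edge 1: (2,12)→(10,2)  cross = 2·2 − 10·12 = -116.0000; (r_i+r_j)·cross = 12·-116.0000 = -1392.0000
edge 2: (10,2)→(13.5,4)  cross = 10·4 − 13.5·2 = 13.0000; (r_i+r_j)·cross = 23.5·13.0000 = 305.5000
edge 3: (13.5,4)→(16,8.5)  cross = 13.5·8.5 − 16·4 = 50.7500; (r_i+r_j)·cross = 29.5·50.7500 = 1497.1250
edge 4: (16,8.5)→(17.5,14)  cross = 16·14 − 17.5·8.5 = 75.2500; (r_i+r_j)·cross = 33.5·75.2500 = 2520.8750
edge 5: (17.5,14)→(17.5,23)  cross = 17.5·23 − 17.5·14 = 157.5000; (r_i+r_j)·cross = 35·157.5000 = 5512.5000
edge 6: (17.5,23)→(9,32.5)  cross = 17.5·32.5 − 9·23 = 361.7500; (r_i+r_j)·cross = 26.5·361.7500 = 9586.3750
edge 7: (9,32.5)→(1,14)  cross = 9·14 − 1·32.5 = 93.5000; (r_i+r_j)·cross = 10·93.5000 = 935.0000
Σcross = 619.7500 → A = |Σcross|/2 = 309.8750 mm²
Σ(r_i+r_j)·cross = 18917.3750 → first moment M = |Σ|/6 = 3152.8958
R_c = M/A = 3152.8958/309.8750 = 10.1747 mm
θ = 147° = 2.565634 rad
V = θ·R_c·A = 2.565634·10.1747·309.8750 = 8089.177 mm³

Volume = 8089.177 mm³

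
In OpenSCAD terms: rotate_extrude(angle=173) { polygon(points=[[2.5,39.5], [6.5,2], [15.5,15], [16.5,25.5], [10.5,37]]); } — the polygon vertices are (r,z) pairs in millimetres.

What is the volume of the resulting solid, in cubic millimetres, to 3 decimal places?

Profile (r,z), 5 vertices: (2.5,39.5) (6.5,2) (15.5,15) (16.5,25.5) (10.5,37)
edge 0: (2.5,39.5)→(6.5,2)  cross = 2.5·2 − 6.5·39.5 = -251.7500; (r_i+r_j)·cross = 9·-251.7500 = -2265.7500
edge 1: (6.5,2)→(15.5,15)  cross = 6.5·15 − 15.5·2 = 66.5000; (r_i+r_j)·cross = 22·66.5000 = 1463.0000
edge 2: (15.5,15)→(16.5,25.5)  cross = 15.5·25.5 − 16.5·15 = 147.7500; (r_i+r_j)·cross = 32·147.7500 = 4728.0000
edge 3: (16.5,25.5)→(10.5,37)  cross = 16.5·37 − 10.5·25.5 = 342.7500; (r_i+r_j)·cross = 27·342.7500 = 9254.2500
edge 4: (10.5,37)→(2.5,39.5)  cross = 10.5·39.5 − 2.5·37 = 322.2500; (r_i+r_j)·cross = 13·322.2500 = 4189.2500
Σcross = 627.5000 → A = |Σcross|/2 = 313.7500 mm²
Σ(r_i+r_j)·cross = 17368.7500 → first moment M = |Σ|/6 = 2894.7917
R_c = M/A = 2894.7917/313.7500 = 9.2264 mm
θ = 173° = 3.019420 rad
V = θ·R_c·A = 3.019420·9.2264·313.7500 = 8740.591 mm³

Volume = 8740.591 mm³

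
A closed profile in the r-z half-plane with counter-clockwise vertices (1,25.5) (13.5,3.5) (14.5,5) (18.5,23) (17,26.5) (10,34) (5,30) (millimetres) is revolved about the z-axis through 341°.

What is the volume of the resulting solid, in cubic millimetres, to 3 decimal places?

Volume = 17845.295 mm³

Profile (r,z), 7 vertices: (1,25.5) (13.5,3.5) (14.5,5) (18.5,23) (17,26.5) (10,34) (5,30)
edge 0: (1,25.5)→(13.5,3.5)  cross = 1·3.5 − 13.5·25.5 = -340.7500; (r_i+r_j)·cross = 14.5·-340.7500 = -4940.8750
edge 1: (13.5,3.5)→(14.5,5)  cross = 13.5·5 − 14.5·3.5 = 16.7500; (r_i+r_j)·cross = 28·16.7500 = 469.0000
edge 2: (14.5,5)→(18.5,23)  cross = 14.5·23 − 18.5·5 = 241.0000; (r_i+r_j)·cross = 33·241.0000 = 7953.0000
edge 3: (18.5,23)→(17,26.5)  cross = 18.5·26.5 − 17·23 = 99.2500; (r_i+r_j)·cross = 35.5·99.2500 = 3523.3750
edge 4: (17,26.5)→(10,34)  cross = 17·34 − 10·26.5 = 313.0000; (r_i+r_j)·cross = 27·313.0000 = 8451.0000
edge 5: (10,34)→(5,30)  cross = 10·30 − 5·34 = 130.0000; (r_i+r_j)·cross = 15·130.0000 = 1950.0000
edge 6: (5,30)→(1,25.5)  cross = 5·25.5 − 1·30 = 97.5000; (r_i+r_j)·cross = 6·97.5000 = 585.0000
Σcross = 556.7500 → A = |Σcross|/2 = 278.3750 mm²
Σ(r_i+r_j)·cross = 17990.5000 → first moment M = |Σ|/6 = 2998.4167
R_c = M/A = 2998.4167/278.3750 = 10.7711 mm
θ = 341° = 5.951573 rad
V = θ·R_c·A = 5.951573·10.7711·278.3750 = 17845.295 mm³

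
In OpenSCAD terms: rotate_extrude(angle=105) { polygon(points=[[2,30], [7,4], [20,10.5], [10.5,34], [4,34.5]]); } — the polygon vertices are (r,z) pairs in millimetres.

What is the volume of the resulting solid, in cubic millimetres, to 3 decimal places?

Profile (r,z), 5 vertices: (2,30) (7,4) (20,10.5) (10.5,34) (4,34.5)
edge 0: (2,30)→(7,4)  cross = 2·4 − 7·30 = -202.0000; (r_i+r_j)·cross = 9·-202.0000 = -1818.0000
edge 1: (7,4)→(20,10.5)  cross = 7·10.5 − 20·4 = -6.5000; (r_i+r_j)·cross = 27·-6.5000 = -175.5000
edge 2: (20,10.5)→(10.5,34)  cross = 20·34 − 10.5·10.5 = 569.7500; (r_i+r_j)·cross = 30.5·569.7500 = 17377.3750
edge 3: (10.5,34)→(4,34.5)  cross = 10.5·34.5 − 4·34 = 226.2500; (r_i+r_j)·cross = 14.5·226.2500 = 3280.6250
edge 4: (4,34.5)→(2,30)  cross = 4·30 − 2·34.5 = 51.0000; (r_i+r_j)·cross = 6·51.0000 = 306.0000
Σcross = 638.5000 → A = |Σcross|/2 = 319.2500 mm²
Σ(r_i+r_j)·cross = 18970.5000 → first moment M = |Σ|/6 = 3161.7500
R_c = M/A = 3161.7500/319.2500 = 9.9037 mm
θ = 105° = 1.832596 rad
V = θ·R_c·A = 1.832596·9.9037·319.2500 = 5794.210 mm³

Volume = 5794.210 mm³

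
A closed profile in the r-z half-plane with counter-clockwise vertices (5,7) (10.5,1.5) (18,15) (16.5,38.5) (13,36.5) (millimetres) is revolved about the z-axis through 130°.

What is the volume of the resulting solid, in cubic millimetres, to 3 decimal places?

Profile (r,z), 5 vertices: (5,7) (10.5,1.5) (18,15) (16.5,38.5) (13,36.5)
edge 0: (5,7)→(10.5,1.5)  cross = 5·1.5 − 10.5·7 = -66.0000; (r_i+r_j)·cross = 15.5·-66.0000 = -1023.0000
edge 1: (10.5,1.5)→(18,15)  cross = 10.5·15 − 18·1.5 = 130.5000; (r_i+r_j)·cross = 28.5·130.5000 = 3719.2500
edge 2: (18,15)→(16.5,38.5)  cross = 18·38.5 − 16.5·15 = 445.5000; (r_i+r_j)·cross = 34.5·445.5000 = 15369.7500
edge 3: (16.5,38.5)→(13,36.5)  cross = 16.5·36.5 − 13·38.5 = 101.7500; (r_i+r_j)·cross = 29.5·101.7500 = 3001.6250
edge 4: (13,36.5)→(5,7)  cross = 13·7 − 5·36.5 = -91.5000; (r_i+r_j)·cross = 18·-91.5000 = -1647.0000
Σcross = 520.2500 → A = |Σcross|/2 = 260.1250 mm²
Σ(r_i+r_j)·cross = 19420.6250 → first moment M = |Σ|/6 = 3236.7708
R_c = M/A = 3236.7708/260.1250 = 12.4431 mm
θ = 130° = 2.268928 rad
V = θ·R_c·A = 2.268928·12.4431·260.1250 = 7344.000 mm³

Volume = 7344.000 mm³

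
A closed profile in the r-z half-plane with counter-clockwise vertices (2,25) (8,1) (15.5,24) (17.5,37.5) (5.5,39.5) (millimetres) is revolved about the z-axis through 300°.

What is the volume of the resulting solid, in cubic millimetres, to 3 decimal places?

Profile (r,z), 5 vertices: (2,25) (8,1) (15.5,24) (17.5,37.5) (5.5,39.5)
edge 0: (2,25)→(8,1)  cross = 2·1 − 8·25 = -198.0000; (r_i+r_j)·cross = 10·-198.0000 = -1980.0000
edge 1: (8,1)→(15.5,24)  cross = 8·24 − 15.5·1 = 176.5000; (r_i+r_j)·cross = 23.5·176.5000 = 4147.7500
edge 2: (15.5,24)→(17.5,37.5)  cross = 15.5·37.5 − 17.5·24 = 161.2500; (r_i+r_j)·cross = 33·161.2500 = 5321.2500
edge 3: (17.5,37.5)→(5.5,39.5)  cross = 17.5·39.5 − 5.5·37.5 = 485.0000; (r_i+r_j)·cross = 23·485.0000 = 11155.0000
edge 4: (5.5,39.5)→(2,25)  cross = 5.5·25 − 2·39.5 = 58.5000; (r_i+r_j)·cross = 7.5·58.5000 = 438.7500
Σcross = 683.2500 → A = |Σcross|/2 = 341.6250 mm²
Σ(r_i+r_j)·cross = 19082.7500 → first moment M = |Σ|/6 = 3180.4583
R_c = M/A = 3180.4583/341.6250 = 9.3098 mm
θ = 300° = 5.235988 rad
V = θ·R_c·A = 5.235988·9.3098·341.6250 = 16652.841 mm³

Volume = 16652.841 mm³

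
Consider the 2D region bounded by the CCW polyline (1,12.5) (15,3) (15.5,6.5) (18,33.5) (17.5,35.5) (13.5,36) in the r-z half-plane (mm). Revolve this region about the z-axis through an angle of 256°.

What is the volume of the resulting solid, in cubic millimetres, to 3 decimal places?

Volume = 15302.768 mm³

Profile (r,z), 6 vertices: (1,12.5) (15,3) (15.5,6.5) (18,33.5) (17.5,35.5) (13.5,36)
edge 0: (1,12.5)→(15,3)  cross = 1·3 − 15·12.5 = -184.5000; (r_i+r_j)·cross = 16·-184.5000 = -2952.0000
edge 1: (15,3)→(15.5,6.5)  cross = 15·6.5 − 15.5·3 = 51.0000; (r_i+r_j)·cross = 30.5·51.0000 = 1555.5000
edge 2: (15.5,6.5)→(18,33.5)  cross = 15.5·33.5 − 18·6.5 = 402.2500; (r_i+r_j)·cross = 33.5·402.2500 = 13475.3750
edge 3: (18,33.5)→(17.5,35.5)  cross = 18·35.5 − 17.5·33.5 = 52.7500; (r_i+r_j)·cross = 35.5·52.7500 = 1872.6250
edge 4: (17.5,35.5)→(13.5,36)  cross = 17.5·36 − 13.5·35.5 = 150.7500; (r_i+r_j)·cross = 31·150.7500 = 4673.2500
edge 5: (13.5,36)→(1,12.5)  cross = 13.5·12.5 − 1·36 = 132.7500; (r_i+r_j)·cross = 14.5·132.7500 = 1924.8750
Σcross = 605.0000 → A = |Σcross|/2 = 302.5000 mm²
Σ(r_i+r_j)·cross = 20549.6250 → first moment M = |Σ|/6 = 3424.9375
R_c = M/A = 3424.9375/302.5000 = 11.3221 mm
θ = 256° = 4.468043 rad
V = θ·R_c·A = 4.468043·11.3221·302.5000 = 15302.768 mm³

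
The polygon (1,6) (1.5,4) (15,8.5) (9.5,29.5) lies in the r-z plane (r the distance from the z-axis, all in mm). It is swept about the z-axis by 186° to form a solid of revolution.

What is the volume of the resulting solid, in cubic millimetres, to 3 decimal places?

Profile (r,z), 4 vertices: (1,6) (1.5,4) (15,8.5) (9.5,29.5)
edge 0: (1,6)→(1.5,4)  cross = 1·4 − 1.5·6 = -5.0000; (r_i+r_j)·cross = 2.5·-5.0000 = -12.5000
edge 1: (1.5,4)→(15,8.5)  cross = 1.5·8.5 − 15·4 = -47.2500; (r_i+r_j)·cross = 16.5·-47.2500 = -779.6250
edge 2: (15,8.5)→(9.5,29.5)  cross = 15·29.5 − 9.5·8.5 = 361.7500; (r_i+r_j)·cross = 24.5·361.7500 = 8862.8750
edge 3: (9.5,29.5)→(1,6)  cross = 9.5·6 − 1·29.5 = 27.5000; (r_i+r_j)·cross = 10.5·27.5000 = 288.7500
Σcross = 337.0000 → A = |Σcross|/2 = 168.5000 mm²
Σ(r_i+r_j)·cross = 8359.5000 → first moment M = |Σ|/6 = 1393.2500
R_c = M/A = 1393.2500/168.5000 = 8.2685 mm
θ = 186° = 3.246312 rad
V = θ·R_c·A = 3.246312·8.2685·168.5000 = 4522.925 mm³

Volume = 4522.925 mm³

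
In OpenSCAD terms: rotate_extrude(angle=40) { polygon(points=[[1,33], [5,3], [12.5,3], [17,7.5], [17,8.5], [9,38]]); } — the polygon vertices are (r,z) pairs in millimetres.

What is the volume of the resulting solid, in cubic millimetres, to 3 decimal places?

Volume = 2079.313 mm³

Profile (r,z), 6 vertices: (1,33) (5,3) (12.5,3) (17,7.5) (17,8.5) (9,38)
edge 0: (1,33)→(5,3)  cross = 1·3 − 5·33 = -162.0000; (r_i+r_j)·cross = 6·-162.0000 = -972.0000
edge 1: (5,3)→(12.5,3)  cross = 5·3 − 12.5·3 = -22.5000; (r_i+r_j)·cross = 17.5·-22.5000 = -393.7500
edge 2: (12.5,3)→(17,7.5)  cross = 12.5·7.5 − 17·3 = 42.7500; (r_i+r_j)·cross = 29.5·42.7500 = 1261.1250
edge 3: (17,7.5)→(17,8.5)  cross = 17·8.5 − 17·7.5 = 17.0000; (r_i+r_j)·cross = 34·17.0000 = 578.0000
edge 4: (17,8.5)→(9,38)  cross = 17·38 − 9·8.5 = 569.5000; (r_i+r_j)·cross = 26·569.5000 = 14807.0000
edge 5: (9,38)→(1,33)  cross = 9·33 − 1·38 = 259.0000; (r_i+r_j)·cross = 10·259.0000 = 2590.0000
Σcross = 703.7500 → A = |Σcross|/2 = 351.8750 mm²
Σ(r_i+r_j)·cross = 17870.3750 → first moment M = |Σ|/6 = 2978.3958
R_c = M/A = 2978.3958/351.8750 = 8.4644 mm
θ = 40° = 0.698132 rad
V = θ·R_c·A = 0.698132·8.4644·351.8750 = 2079.313 mm³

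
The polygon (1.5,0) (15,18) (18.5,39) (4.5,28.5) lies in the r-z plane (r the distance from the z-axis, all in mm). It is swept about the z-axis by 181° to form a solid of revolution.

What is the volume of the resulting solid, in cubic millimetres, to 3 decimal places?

Volume = 8803.866 mm³

Profile (r,z), 4 vertices: (1.5,0) (15,18) (18.5,39) (4.5,28.5)
edge 0: (1.5,0)→(15,18)  cross = 1.5·18 − 15·0 = 27.0000; (r_i+r_j)·cross = 16.5·27.0000 = 445.5000
edge 1: (15,18)→(18.5,39)  cross = 15·39 − 18.5·18 = 252.0000; (r_i+r_j)·cross = 33.5·252.0000 = 8442.0000
edge 2: (18.5,39)→(4.5,28.5)  cross = 18.5·28.5 − 4.5·39 = 351.7500; (r_i+r_j)·cross = 23·351.7500 = 8090.2500
edge 3: (4.5,28.5)→(1.5,0)  cross = 4.5·0 − 1.5·28.5 = -42.7500; (r_i+r_j)·cross = 6·-42.7500 = -256.5000
Σcross = 588.0000 → A = |Σcross|/2 = 294.0000 mm²
Σ(r_i+r_j)·cross = 16721.2500 → first moment M = |Σ|/6 = 2786.8750
R_c = M/A = 2786.8750/294.0000 = 9.4792 mm
θ = 181° = 3.159046 rad
V = θ·R_c·A = 3.159046·9.4792·294.0000 = 8803.866 mm³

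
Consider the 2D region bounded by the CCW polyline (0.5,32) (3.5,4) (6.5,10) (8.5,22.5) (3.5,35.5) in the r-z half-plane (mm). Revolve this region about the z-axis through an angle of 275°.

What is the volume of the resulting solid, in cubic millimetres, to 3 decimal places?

Volume = 2897.192 mm³

Profile (r,z), 5 vertices: (0.5,32) (3.5,4) (6.5,10) (8.5,22.5) (3.5,35.5)
edge 0: (0.5,32)→(3.5,4)  cross = 0.5·4 − 3.5·32 = -110.0000; (r_i+r_j)·cross = 4·-110.0000 = -440.0000
edge 1: (3.5,4)→(6.5,10)  cross = 3.5·10 − 6.5·4 = 9.0000; (r_i+r_j)·cross = 10·9.0000 = 90.0000
edge 2: (6.5,10)→(8.5,22.5)  cross = 6.5·22.5 − 8.5·10 = 61.2500; (r_i+r_j)·cross = 15·61.2500 = 918.7500
edge 3: (8.5,22.5)→(3.5,35.5)  cross = 8.5·35.5 − 3.5·22.5 = 223.0000; (r_i+r_j)·cross = 12·223.0000 = 2676.0000
edge 4: (3.5,35.5)→(0.5,32)  cross = 3.5·32 − 0.5·35.5 = 94.2500; (r_i+r_j)·cross = 4·94.2500 = 377.0000
Σcross = 277.5000 → A = |Σcross|/2 = 138.7500 mm²
Σ(r_i+r_j)·cross = 3621.7500 → first moment M = |Σ|/6 = 603.6250
R_c = M/A = 603.6250/138.7500 = 4.3505 mm
θ = 275° = 4.799655 rad
V = θ·R_c·A = 4.799655·4.3505·138.7500 = 2897.192 mm³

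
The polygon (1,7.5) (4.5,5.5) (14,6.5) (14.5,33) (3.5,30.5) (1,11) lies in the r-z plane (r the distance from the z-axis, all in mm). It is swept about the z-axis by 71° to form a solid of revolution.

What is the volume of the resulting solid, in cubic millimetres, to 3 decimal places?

Volume = 3170.787 mm³

Profile (r,z), 6 vertices: (1,7.5) (4.5,5.5) (14,6.5) (14.5,33) (3.5,30.5) (1,11)
edge 0: (1,7.5)→(4.5,5.5)  cross = 1·5.5 − 4.5·7.5 = -28.2500; (r_i+r_j)·cross = 5.5·-28.2500 = -155.3750
edge 1: (4.5,5.5)→(14,6.5)  cross = 4.5·6.5 − 14·5.5 = -47.7500; (r_i+r_j)·cross = 18.5·-47.7500 = -883.3750
edge 2: (14,6.5)→(14.5,33)  cross = 14·33 − 14.5·6.5 = 367.7500; (r_i+r_j)·cross = 28.5·367.7500 = 10480.8750
edge 3: (14.5,33)→(3.5,30.5)  cross = 14.5·30.5 − 3.5·33 = 326.7500; (r_i+r_j)·cross = 18·326.7500 = 5881.5000
edge 4: (3.5,30.5)→(1,11)  cross = 3.5·11 − 1·30.5 = 8.0000; (r_i+r_j)·cross = 4.5·8.0000 = 36.0000
edge 5: (1,11)→(1,7.5)  cross = 1·7.5 − 1·11 = -3.5000; (r_i+r_j)·cross = 2·-3.5000 = -7.0000
Σcross = 623.0000 → A = |Σcross|/2 = 311.5000 mm²
Σ(r_i+r_j)·cross = 15352.6250 → first moment M = |Σ|/6 = 2558.7708
R_c = M/A = 2558.7708/311.5000 = 8.2144 mm
θ = 71° = 1.239184 rad
V = θ·R_c·A = 1.239184·8.2144·311.5000 = 3170.787 mm³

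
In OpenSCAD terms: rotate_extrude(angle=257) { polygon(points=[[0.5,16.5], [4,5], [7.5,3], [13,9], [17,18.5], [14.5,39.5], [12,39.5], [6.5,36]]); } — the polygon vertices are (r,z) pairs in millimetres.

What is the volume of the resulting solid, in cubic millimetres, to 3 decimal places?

Volume = 16309.544 mm³

Profile (r,z), 8 vertices: (0.5,16.5) (4,5) (7.5,3) (13,9) (17,18.5) (14.5,39.5) (12,39.5) (6.5,36)
edge 0: (0.5,16.5)→(4,5)  cross = 0.5·5 − 4·16.5 = -63.5000; (r_i+r_j)·cross = 4.5·-63.5000 = -285.7500
edge 1: (4,5)→(7.5,3)  cross = 4·3 − 7.5·5 = -25.5000; (r_i+r_j)·cross = 11.5·-25.5000 = -293.2500
edge 2: (7.5,3)→(13,9)  cross = 7.5·9 − 13·3 = 28.5000; (r_i+r_j)·cross = 20.5·28.5000 = 584.2500
edge 3: (13,9)→(17,18.5)  cross = 13·18.5 − 17·9 = 87.5000; (r_i+r_j)·cross = 30·87.5000 = 2625.0000
edge 4: (17,18.5)→(14.5,39.5)  cross = 17·39.5 − 14.5·18.5 = 403.2500; (r_i+r_j)·cross = 31.5·403.2500 = 12702.3750
edge 5: (14.5,39.5)→(12,39.5)  cross = 14.5·39.5 − 12·39.5 = 98.7500; (r_i+r_j)·cross = 26.5·98.7500 = 2616.8750
edge 6: (12,39.5)→(6.5,36)  cross = 12·36 − 6.5·39.5 = 175.2500; (r_i+r_j)·cross = 18.5·175.2500 = 3242.1250
edge 7: (6.5,36)→(0.5,16.5)  cross = 6.5·16.5 − 0.5·36 = 89.2500; (r_i+r_j)·cross = 7·89.2500 = 624.7500
Σcross = 793.5000 → A = |Σcross|/2 = 396.7500 mm²
Σ(r_i+r_j)·cross = 21816.3750 → first moment M = |Σ|/6 = 3636.0625
R_c = M/A = 3636.0625/396.7500 = 9.1646 mm
θ = 257° = 4.485496 rad
V = θ·R_c·A = 4.485496·9.1646·396.7500 = 16309.544 mm³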